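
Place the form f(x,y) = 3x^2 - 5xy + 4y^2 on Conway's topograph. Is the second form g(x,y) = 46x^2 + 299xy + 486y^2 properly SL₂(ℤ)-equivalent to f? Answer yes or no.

D₁ = -23, D₂ = -23
f: translate: b→1 (≡-5 mod 6), so (3,-5,4)→(3,1,2)
f: flip: (3,1,2)→(2,-1,3)
f: reduced (well bottom): (2,-1,3) with a≤c, −a<b≤a
g: translate: b→23 (≡299 mod 92), so (46,299,486)→(46,23,3)
g: flip: (46,23,3)→(3,-23,46)
g: translate: b→1 (≡-23 mod 6), so (3,-23,46)→(3,1,2)
g: flip: (3,1,2)→(2,-1,3)
g: reduced (well bottom): (2,-1,3) with a≤c, −a<b≤a
reduced forms (2, -1, 3) vs (2, -1, 3) ⇒ equivalent

yes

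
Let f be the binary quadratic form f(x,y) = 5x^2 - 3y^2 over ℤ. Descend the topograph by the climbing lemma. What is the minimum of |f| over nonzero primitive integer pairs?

descent: ρ → (-3,6,2)  [lands on river]
river: ρ → (2,6,-3)
closes: descent 1, river 2
min |a| on river = 2

2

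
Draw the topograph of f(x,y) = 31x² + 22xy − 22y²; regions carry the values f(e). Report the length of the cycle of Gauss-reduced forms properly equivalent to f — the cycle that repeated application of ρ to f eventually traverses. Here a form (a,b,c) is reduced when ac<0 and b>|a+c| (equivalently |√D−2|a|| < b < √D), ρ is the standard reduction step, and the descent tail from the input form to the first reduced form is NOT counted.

D = 3212, ⌊√D⌋ = 56
river: ρ → (-22,22,31)
river: ρ → (31,40,-13)
river: ρ → (-13,38,34)
river: ρ → (34,30,-17)
river: ρ → (-17,38,26)
river: ρ → (26,14,-29)
river: ρ → (-29,44,11)
river: ρ → (11,44,-29)
river: ρ → (-29,14,26)
river: ρ → (26,38,-17)
river: ρ → (-17,30,34)
river: ρ → (34,38,-13)
river: ρ → (-13,40,31)
river: ρ → (31,22,-22)
ρ-cycle length = 14 (tail of 0 descent steps not counted)

14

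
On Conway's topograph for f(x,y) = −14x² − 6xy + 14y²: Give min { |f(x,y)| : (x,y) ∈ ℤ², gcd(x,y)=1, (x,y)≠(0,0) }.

descent: ρ → (14,6,-14)  [lands on river]
river: ρ → (-14,22,6)
river: ρ → (6,26,-6)
river: ρ → (-6,22,14)
closes: descent 1, river 4
min |a| on river = 6

6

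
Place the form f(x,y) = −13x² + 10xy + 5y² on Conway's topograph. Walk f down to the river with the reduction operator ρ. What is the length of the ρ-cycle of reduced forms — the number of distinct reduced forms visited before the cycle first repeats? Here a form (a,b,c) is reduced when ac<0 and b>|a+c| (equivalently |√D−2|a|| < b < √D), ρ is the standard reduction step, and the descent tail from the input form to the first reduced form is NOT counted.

D = 360, ⌊√D⌋ = 18
river: ρ → (5,10,-13)
river: ρ → (-13,16,2)
river: ρ → (2,16,-13)
river: ρ → (-13,10,5)
ρ-cycle length = 4 (tail of 0 descent steps not counted)

4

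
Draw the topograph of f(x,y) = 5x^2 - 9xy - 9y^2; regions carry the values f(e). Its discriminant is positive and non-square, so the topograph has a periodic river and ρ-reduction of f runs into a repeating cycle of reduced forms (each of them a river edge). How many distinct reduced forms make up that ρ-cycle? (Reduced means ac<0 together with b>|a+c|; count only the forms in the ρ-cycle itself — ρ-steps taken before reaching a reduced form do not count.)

D = 261, ⌊√D⌋ = 16
descent: ρ → (-9,9,5)  [lands on river]
river: ρ → (5,11,-7)
river: ρ → (-7,3,9)
river: ρ → (9,15,-1)
river: ρ → (-1,15,9)
river: ρ → (9,3,-7)
river: ρ → (-7,11,5)
river: ρ → (5,9,-9)
ρ-cycle length = 8 (tail of 1 descent step not counted)

8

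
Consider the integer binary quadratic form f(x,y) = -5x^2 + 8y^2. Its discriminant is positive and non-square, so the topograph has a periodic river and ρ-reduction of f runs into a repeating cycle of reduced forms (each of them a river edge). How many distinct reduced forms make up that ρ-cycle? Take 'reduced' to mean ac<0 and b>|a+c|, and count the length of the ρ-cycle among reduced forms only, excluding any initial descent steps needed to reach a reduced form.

D = 160, ⌊√D⌋ = 12
descent: ρ → (8,0,-5)
descent: ρ → (-5,10,3)  [lands on river]
river: ρ → (3,8,-8)
river: ρ → (-8,8,3)
river: ρ → (3,10,-5)
ρ-cycle length = 4 (tail of 2 descent steps not counted)

4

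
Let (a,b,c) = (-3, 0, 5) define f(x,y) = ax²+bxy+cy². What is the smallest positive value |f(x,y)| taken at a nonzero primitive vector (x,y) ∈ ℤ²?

descent: ρ → (5,0,-3)
descent: ρ → (-3,6,2)  [lands on river]
river: ρ → (2,6,-3)
closes: descent 2, river 2
min |a| on river = 2

2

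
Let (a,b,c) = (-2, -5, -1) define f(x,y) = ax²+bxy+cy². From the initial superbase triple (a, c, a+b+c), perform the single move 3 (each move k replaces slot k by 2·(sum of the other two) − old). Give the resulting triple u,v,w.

start (-2,-1,-8) = (f(1,0),f(0,1),f(1,1))
replace slot 3: 2·((-2)+(-1)) − (-8) = 2 → (-2,-1,2)

-2,-1,2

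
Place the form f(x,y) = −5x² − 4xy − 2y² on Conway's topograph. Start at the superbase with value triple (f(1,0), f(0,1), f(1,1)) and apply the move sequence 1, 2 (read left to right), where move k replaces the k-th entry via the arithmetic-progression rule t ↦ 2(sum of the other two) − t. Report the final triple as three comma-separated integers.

start (-5,-2,-11) = (f(1,0),f(0,1),f(1,1))
replace slot 1: 2·((-2)+(-11)) − (-5) = -21 → (-21,-2,-11)
replace slot 2: 2·((-21)+(-11)) − (-2) = -62 → (-21,-62,-11)

-21,-62,-11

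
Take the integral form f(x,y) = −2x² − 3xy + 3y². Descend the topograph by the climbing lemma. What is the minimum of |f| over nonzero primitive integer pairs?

descent: ρ → (3,3,-2)  [lands on river]
river: ρ → (-2,5,1)
river: ρ → (1,5,-2)
river: ρ → (-2,3,3)
closes: descent 1, river 4
min |a| on river = 1

1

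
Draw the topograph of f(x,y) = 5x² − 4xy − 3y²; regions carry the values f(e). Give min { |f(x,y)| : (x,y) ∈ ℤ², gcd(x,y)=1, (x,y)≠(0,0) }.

descent: ρ → (-3,4,5)  [lands on river]
river: ρ → (5,6,-2)
river: ρ → (-2,6,5)
river: ρ → (5,4,-3)
river: ρ → (-3,8,1)
river: ρ → (1,8,-3)
closes: descent 1, river 6
min |a| on river = 1

1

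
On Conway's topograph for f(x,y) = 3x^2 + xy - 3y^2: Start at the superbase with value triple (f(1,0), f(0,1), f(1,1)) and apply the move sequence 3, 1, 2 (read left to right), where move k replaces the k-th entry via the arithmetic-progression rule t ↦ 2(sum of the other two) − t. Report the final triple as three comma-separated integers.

start (3,-3,1) = (f(1,0),f(0,1),f(1,1))
replace slot 3: 2·(3+(-3)) − 1 = -1 → (3,-3,-1)
replace slot 1: 2·((-3)+(-1)) − 3 = -11 → (-11,-3,-1)
replace slot 2: 2·((-11)+(-1)) − (-3) = -21 → (-11,-21,-1)

-11,-21,-1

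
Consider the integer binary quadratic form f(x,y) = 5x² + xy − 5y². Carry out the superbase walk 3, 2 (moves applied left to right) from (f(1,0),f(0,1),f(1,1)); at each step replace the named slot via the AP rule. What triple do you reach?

start (5,-5,1) = (f(1,0),f(0,1),f(1,1))
replace slot 3: 2·(5+(-5)) − 1 = -1 → (5,-5,-1)
replace slot 2: 2·(5+(-1)) − (-5) = 13 → (5,13,-1)

5,13,-1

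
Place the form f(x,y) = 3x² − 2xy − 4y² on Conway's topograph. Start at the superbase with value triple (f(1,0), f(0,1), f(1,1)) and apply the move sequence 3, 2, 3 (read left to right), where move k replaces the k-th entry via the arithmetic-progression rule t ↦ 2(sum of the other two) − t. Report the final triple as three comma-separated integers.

start (3,-4,-3) = (f(1,0),f(0,1),f(1,1))
replace slot 3: 2·(3+(-4)) − (-3) = 1 → (3,-4,1)
replace slot 2: 2·(3+1) − (-4) = 12 → (3,12,1)
replace slot 3: 2·(3+12) − 1 = 29 → (3,12,29)

3,12,29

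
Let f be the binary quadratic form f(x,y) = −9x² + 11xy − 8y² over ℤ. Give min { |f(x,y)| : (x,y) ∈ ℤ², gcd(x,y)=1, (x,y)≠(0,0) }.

translate: b→7 (≡-11 mod 18), so (9,-11,8)→(9,7,6)
flip: (9,7,6)→(6,-7,9)
translate: b→5 (≡-7 mod 12), so (6,-7,9)→(6,5,8)
reduced (well bottom): (6,5,8) with a≤c, −a<b≤a
well minimum |f| = |-6| = 6 (negative-definite)

6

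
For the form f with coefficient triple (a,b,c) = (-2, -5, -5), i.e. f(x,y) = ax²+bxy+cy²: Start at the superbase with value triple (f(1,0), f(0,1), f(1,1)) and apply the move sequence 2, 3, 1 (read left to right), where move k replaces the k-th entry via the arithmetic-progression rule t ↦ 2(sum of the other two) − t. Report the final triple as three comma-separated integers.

start (-2,-5,-12) = (f(1,0),f(0,1),f(1,1))
replace slot 2: 2·((-2)+(-12)) − (-5) = -23 → (-2,-23,-12)
replace slot 3: 2·((-2)+(-23)) − (-12) = -38 → (-2,-23,-38)
replace slot 1: 2·((-23)+(-38)) − (-2) = -120 → (-120,-23,-38)

-120,-23,-38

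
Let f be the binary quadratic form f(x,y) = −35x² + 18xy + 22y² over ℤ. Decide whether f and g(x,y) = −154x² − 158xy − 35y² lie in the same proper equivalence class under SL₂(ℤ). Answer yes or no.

D₁ = 3404, D₂ = 3404
river cycle of f (length 16): (22, 26, -31), (-31, 36, 17), (17, 32, -35), (-35, 38, 14), (14, 46, -23), (-23, 46, 14), (14, 38, -35), (-35, 32, 17), (17, 36, -31), (-31, 26, 22), … (6 more)
river cycle of g (length 16): (-35, 18, 22), (22, 26, -31), (-31, 36, 17), (17, 32, -35), (-35, 38, 14), (14, 46, -23), (-23, 46, 14), (14, 38, -35), (-35, 32, 17), (17, 36, -31), … (6 more)
cycles coincide ⇒ equivalent

yes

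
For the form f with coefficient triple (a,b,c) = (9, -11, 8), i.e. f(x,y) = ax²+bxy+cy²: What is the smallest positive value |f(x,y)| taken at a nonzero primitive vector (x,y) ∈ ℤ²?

translate: b→7 (≡-11 mod 18), so (9,-11,8)→(9,7,6)
flip: (9,7,6)→(6,-7,9)
translate: b→5 (≡-7 mod 12), so (6,-7,9)→(6,5,8)
reduced (well bottom): (6,5,8) with a≤c, −a<b≤a
well minimum = a = 6

6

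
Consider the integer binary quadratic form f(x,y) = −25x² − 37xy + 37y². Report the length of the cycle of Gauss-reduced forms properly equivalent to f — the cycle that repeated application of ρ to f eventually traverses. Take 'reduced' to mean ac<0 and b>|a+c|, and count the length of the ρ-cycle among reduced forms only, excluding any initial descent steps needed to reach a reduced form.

D = 5069, ⌊√D⌋ = 71
descent: ρ → (37,37,-25)  [lands on river]
river: ρ → (-25,63,11)
river: ρ → (11,69,-7)
river: ρ → (-7,71,1)
river: ρ → (1,71,-7)
river: ρ → (-7,69,11)
river: ρ → (11,63,-25)
river: ρ → (-25,37,37)
ρ-cycle length = 8 (tail of 1 descent step not counted)

8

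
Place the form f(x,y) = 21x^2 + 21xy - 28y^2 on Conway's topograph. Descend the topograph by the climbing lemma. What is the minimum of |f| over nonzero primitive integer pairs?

river: ρ → (-28,35,14)
river: ρ → (14,49,-7)
river: ρ → (-7,49,14)
river: ρ → (14,35,-28)
river: ρ → (-28,21,21)
river: ρ → (21,21,-28)
closes: descent 0, river 6
min |a| on river = 7

7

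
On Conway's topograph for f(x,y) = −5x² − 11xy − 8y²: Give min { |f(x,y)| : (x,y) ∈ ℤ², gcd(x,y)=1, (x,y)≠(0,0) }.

translate: b→1 (≡11 mod 10), so (5,11,8)→(5,1,2)
flip: (5,1,2)→(2,-1,5)
reduced (well bottom): (2,-1,5) with a≤c, −a<b≤a
well minimum |f| = |-2| = 2 (negative-definite)

2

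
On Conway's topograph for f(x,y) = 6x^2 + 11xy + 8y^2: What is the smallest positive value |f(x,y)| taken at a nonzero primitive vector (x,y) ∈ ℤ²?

translate: b→-1 (≡11 mod 12), so (6,11,8)→(6,-1,3)
flip: (6,-1,3)→(3,1,6)
reduced (well bottom): (3,1,6) with a≤c, −a<b≤a
well minimum = a = 3

3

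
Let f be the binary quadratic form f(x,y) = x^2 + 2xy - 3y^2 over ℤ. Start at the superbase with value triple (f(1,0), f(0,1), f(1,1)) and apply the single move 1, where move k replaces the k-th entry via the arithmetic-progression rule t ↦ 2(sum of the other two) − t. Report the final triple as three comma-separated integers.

start (1,-3,0) = (f(1,0),f(0,1),f(1,1))
replace slot 1: 2·((-3)+0) − 1 = -7 → (-7,-3,0)

-7,-3,0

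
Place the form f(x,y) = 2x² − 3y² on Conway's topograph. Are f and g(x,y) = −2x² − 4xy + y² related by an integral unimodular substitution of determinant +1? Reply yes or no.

D₁ = 24, D₂ = 24
river cycle of f (length 2): (2, 4, -1), (-1, 4, 2)
river cycle of g (length 2): (1, 4, -2), (-2, 4, 1)
cycles differ ⇒ inequivalent

no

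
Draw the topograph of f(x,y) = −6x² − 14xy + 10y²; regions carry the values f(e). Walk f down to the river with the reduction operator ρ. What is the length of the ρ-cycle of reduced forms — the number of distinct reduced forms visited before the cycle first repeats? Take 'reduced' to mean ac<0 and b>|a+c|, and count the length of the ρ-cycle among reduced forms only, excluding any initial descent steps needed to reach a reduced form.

D = 436, ⌊√D⌋ = 20
descent: ρ → (10,14,-6)  [lands on river]
river: ρ → (-6,10,14)
river: ρ → (14,18,-2)
river: ρ → (-2,18,14)
river: ρ → (14,10,-6)
river: ρ → (-6,14,10)
river: ρ → (10,6,-10)
river: ρ → (-10,14,6)
river: ρ → (6,10,-14)
river: ρ → (-14,18,2)
river: ρ → (2,18,-14)
river: ρ → (-14,10,6)
river: ρ → (6,14,-10)
river: ρ → (-10,6,10)
ρ-cycle length = 14 (tail of 1 descent step not counted)

14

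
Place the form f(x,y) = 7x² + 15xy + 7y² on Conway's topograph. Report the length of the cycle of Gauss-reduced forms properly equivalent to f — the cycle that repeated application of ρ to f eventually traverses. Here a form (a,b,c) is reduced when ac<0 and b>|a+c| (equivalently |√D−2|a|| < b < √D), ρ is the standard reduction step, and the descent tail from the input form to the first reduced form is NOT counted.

D = 29, ⌊√D⌋ = 5
descent: ρ → (7,-1,-1)
descent: ρ → (-1,5,1)  [lands on river]
river: ρ → (1,5,-1)
ρ-cycle length = 2 (tail of 2 descent steps not counted)

2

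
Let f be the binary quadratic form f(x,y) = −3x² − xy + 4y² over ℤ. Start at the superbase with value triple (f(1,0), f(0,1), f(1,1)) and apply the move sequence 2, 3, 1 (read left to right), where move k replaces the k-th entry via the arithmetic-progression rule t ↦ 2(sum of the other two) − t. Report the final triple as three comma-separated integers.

start (-3,4,0) = (f(1,0),f(0,1),f(1,1))
replace slot 2: 2·((-3)+0) − 4 = -10 → (-3,-10,0)
replace slot 3: 2·((-3)+(-10)) − 0 = -26 → (-3,-10,-26)
replace slot 1: 2·((-10)+(-26)) − (-3) = -69 → (-69,-10,-26)

-69,-10,-26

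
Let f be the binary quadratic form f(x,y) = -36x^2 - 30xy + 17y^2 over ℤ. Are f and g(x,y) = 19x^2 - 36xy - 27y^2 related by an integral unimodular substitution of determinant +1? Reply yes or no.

D₁ = 3348, D₂ = 3348
river cycle of f (length 12): (17, 30, -36), (-36, 42, 11), (11, 46, -28), (-28, 10, 29), (29, 48, -9), (-9, 42, 44), (44, 46, -7), (-7, 52, 23), (23, 40, -19), (-19, 36, 27), … (2 more)
river cycle of g (length 12): (-27, 36, 19), (19, 40, -23), (-23, 52, 7), (7, 46, -44), (-44, 42, 9), (9, 48, -29), (-29, 10, 28), (28, 46, -11), (-11, 42, 36), (36, 30, -17), … (2 more)
cycles differ ⇒ inequivalent

no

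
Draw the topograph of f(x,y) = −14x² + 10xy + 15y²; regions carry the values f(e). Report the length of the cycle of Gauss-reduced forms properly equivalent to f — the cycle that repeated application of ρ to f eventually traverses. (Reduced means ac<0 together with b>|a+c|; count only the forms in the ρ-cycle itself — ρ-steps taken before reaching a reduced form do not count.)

D = 940, ⌊√D⌋ = 30
river: ρ → (15,20,-9)
river: ρ → (-9,16,19)
river: ρ → (19,22,-6)
river: ρ → (-6,26,11)
river: ρ → (11,18,-14)
river: ρ → (-14,10,15)
ρ-cycle length = 6 (tail of 0 descent steps not counted)

6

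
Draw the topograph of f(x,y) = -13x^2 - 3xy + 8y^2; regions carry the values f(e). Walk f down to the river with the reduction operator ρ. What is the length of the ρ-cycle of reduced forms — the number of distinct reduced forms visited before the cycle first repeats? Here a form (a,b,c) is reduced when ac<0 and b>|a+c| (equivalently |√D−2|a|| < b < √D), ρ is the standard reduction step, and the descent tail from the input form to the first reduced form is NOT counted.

D = 425, ⌊√D⌋ = 20
descent: ρ → (8,19,-2)  [lands on river]
river: ρ → (-2,17,17)
river: ρ → (17,17,-2)
river: ρ → (-2,19,8)
river: ρ → (8,13,-8)
river: ρ → (-8,19,2)
river: ρ → (2,17,-17)
river: ρ → (-17,17,2)
river: ρ → (2,19,-8)
river: ρ → (-8,13,8)
ρ-cycle length = 10 (tail of 1 descent step not counted)

10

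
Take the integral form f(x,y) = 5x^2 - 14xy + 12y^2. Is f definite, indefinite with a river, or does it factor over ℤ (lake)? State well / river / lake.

D = b²−4ac = (-14)² − 4·5·12 = -44
D < 0 ⇒ definite ⇒ every region one sign ⇒ single well

well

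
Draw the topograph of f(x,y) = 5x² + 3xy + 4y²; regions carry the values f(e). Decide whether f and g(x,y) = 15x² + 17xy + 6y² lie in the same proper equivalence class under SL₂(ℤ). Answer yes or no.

D₁ = -71, D₂ = -71
f: flip: (5,3,4)→(4,-3,5)
f: reduced (well bottom): (4,-3,5) with a≤c, −a<b≤a
g: translate: b→-13 (≡17 mod 30), so (15,17,6)→(15,-13,4)
g: flip: (15,-13,4)→(4,13,15)
g: translate: b→-3 (≡13 mod 8), so (4,13,15)→(4,-3,5)
g: reduced (well bottom): (4,-3,5) with a≤c, −a<b≤a
reduced forms (4, -3, 5) vs (4, -3, 5) ⇒ equivalent

yes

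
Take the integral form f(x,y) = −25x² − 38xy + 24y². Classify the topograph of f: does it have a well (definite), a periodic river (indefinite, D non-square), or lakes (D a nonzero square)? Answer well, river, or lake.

D = b²−4ac = (-38)² − 4·(-25)·24 = 3844
D = 62² is a perfect square ⇒ form factors over ℤ ⇒ lakes

lake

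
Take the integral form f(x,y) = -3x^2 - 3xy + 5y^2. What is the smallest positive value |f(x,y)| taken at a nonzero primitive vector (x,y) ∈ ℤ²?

descent: ρ → (5,3,-3)  [lands on river]
river: ρ → (-3,3,5)
river: ρ → (5,7,-1)
river: ρ → (-1,7,5)
closes: descent 1, river 4
min |a| on river = 1

1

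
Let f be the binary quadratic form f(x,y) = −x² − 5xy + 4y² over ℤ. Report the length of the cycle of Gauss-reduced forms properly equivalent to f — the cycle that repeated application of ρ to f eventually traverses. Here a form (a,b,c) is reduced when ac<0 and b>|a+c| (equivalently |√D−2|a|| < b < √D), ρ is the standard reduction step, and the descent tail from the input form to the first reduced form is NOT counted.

D = 41, ⌊√D⌋ = 6
descent: ρ → (4,5,-1)  [lands on river]
river: ρ → (-1,5,4)
river: ρ → (4,3,-2)
river: ρ → (-2,5,2)
river: ρ → (2,3,-4)
river: ρ → (-4,5,1)
river: ρ → (1,5,-4)
river: ρ → (-4,3,2)
river: ρ → (2,5,-2)
river: ρ → (-2,3,4)
ρ-cycle length = 10 (tail of 1 descent step not counted)

10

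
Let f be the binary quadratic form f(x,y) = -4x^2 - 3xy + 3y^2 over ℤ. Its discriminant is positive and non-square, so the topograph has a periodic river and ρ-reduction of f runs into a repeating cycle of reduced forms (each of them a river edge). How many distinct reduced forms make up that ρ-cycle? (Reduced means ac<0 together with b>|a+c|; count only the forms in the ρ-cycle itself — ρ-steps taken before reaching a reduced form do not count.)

D = 57, ⌊√D⌋ = 7
descent: ρ → (3,3,-4)  [lands on river]
river: ρ → (-4,5,2)
river: ρ → (2,7,-1)
river: ρ → (-1,7,2)
river: ρ → (2,5,-4)
river: ρ → (-4,3,3)
ρ-cycle length = 6 (tail of 1 descent step not counted)

6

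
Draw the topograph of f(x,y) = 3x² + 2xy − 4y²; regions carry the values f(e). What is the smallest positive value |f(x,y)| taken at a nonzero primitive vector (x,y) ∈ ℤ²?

river: ρ → (-4,6,1)
river: ρ → (1,6,-4)
river: ρ → (-4,2,3)
river: ρ → (3,4,-3)
river: ρ → (-3,2,4)
river: ρ → (4,6,-1)
river: ρ → (-1,6,4)
river: ρ → (4,2,-3)
river: ρ → (-3,4,3)
river: ρ → (3,2,-4)
closes: descent 0, river 10
min |a| on river = 1

1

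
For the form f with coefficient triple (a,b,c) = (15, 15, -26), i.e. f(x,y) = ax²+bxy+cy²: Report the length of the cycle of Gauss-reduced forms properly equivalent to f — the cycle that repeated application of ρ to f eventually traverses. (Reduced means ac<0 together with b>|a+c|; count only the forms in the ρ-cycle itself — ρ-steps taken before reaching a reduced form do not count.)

D = 1785, ⌊√D⌋ = 42
river: ρ → (-26,37,4)
river: ρ → (4,35,-35)
river: ρ → (-35,35,4)
river: ρ → (4,37,-26)
river: ρ → (-26,15,15)
river: ρ → (15,15,-26)
ρ-cycle length = 6 (tail of 0 descent steps not counted)

6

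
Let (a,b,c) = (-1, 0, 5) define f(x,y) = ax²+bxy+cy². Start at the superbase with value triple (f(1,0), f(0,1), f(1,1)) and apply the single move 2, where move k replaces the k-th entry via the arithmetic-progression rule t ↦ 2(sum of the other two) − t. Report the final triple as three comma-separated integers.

start (-1,5,4) = (f(1,0),f(0,1),f(1,1))
replace slot 2: 2·((-1)+4) − 5 = 1 → (-1,1,4)

-1,1,4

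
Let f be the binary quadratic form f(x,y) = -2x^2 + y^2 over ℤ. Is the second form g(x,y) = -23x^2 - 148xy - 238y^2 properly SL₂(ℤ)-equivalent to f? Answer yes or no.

D₁ = 8, D₂ = 8
river cycle of f (length 2): (1, 2, -1), (-1, 2, 1)
river cycle of g (length 2): (-1, 2, 1), (1, 2, -1)
cycles coincide ⇒ equivalent

yes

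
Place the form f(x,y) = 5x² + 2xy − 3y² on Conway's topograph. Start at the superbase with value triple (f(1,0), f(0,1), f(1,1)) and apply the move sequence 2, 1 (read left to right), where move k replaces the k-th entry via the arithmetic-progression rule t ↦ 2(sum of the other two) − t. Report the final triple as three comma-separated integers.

start (5,-3,4) = (f(1,0),f(0,1),f(1,1))
replace slot 2: 2·(5+4) − (-3) = 21 → (5,21,4)
replace slot 1: 2·(21+4) − 5 = 45 → (45,21,4)

45,21,4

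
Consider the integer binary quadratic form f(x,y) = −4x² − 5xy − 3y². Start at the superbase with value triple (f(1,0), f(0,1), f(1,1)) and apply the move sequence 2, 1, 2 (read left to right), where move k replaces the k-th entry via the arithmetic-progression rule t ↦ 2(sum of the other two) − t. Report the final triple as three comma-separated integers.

start (-4,-3,-12) = (f(1,0),f(0,1),f(1,1))
replace slot 2: 2·((-4)+(-12)) − (-3) = -29 → (-4,-29,-12)
replace slot 1: 2·((-29)+(-12)) − (-4) = -78 → (-78,-29,-12)
replace slot 2: 2·((-78)+(-12)) − (-29) = -151 → (-78,-151,-12)

-78,-151,-12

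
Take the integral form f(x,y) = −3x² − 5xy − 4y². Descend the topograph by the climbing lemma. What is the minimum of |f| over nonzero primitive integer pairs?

translate: b→-1 (≡5 mod 6), so (3,5,4)→(3,-1,2)
flip: (3,-1,2)→(2,1,3)
reduced (well bottom): (2,1,3) with a≤c, −a<b≤a
well minimum |f| = |-2| = 2 (negative-definite)

2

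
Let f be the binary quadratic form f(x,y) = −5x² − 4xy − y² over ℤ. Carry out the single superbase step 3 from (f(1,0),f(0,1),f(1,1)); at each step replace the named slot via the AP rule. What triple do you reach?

start (-5,-1,-10) = (f(1,0),f(0,1),f(1,1))
replace slot 3: 2·((-5)+(-1)) − (-10) = -2 → (-5,-1,-2)

-5,-1,-2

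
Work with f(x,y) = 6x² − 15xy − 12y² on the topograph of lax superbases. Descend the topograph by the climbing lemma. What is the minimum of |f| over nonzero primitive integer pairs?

descent: ρ → (-12,15,6)  [lands on river]
river: ρ → (6,21,-3)
river: ρ → (-3,21,6)
river: ρ → (6,15,-12)
river: ρ → (-12,9,9)
river: ρ → (9,9,-12)
closes: descent 1, river 6
min |a| on river = 3

3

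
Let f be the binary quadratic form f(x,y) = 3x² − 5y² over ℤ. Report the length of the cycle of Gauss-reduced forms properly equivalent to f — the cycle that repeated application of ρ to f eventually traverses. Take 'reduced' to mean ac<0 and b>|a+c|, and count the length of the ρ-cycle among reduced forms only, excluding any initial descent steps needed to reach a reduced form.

D = 60, ⌊√D⌋ = 7
descent: ρ → (-5,0,3)
descent: ρ → (3,6,-2)  [lands on river]
river: ρ → (-2,6,3)
ρ-cycle length = 2 (tail of 2 descent steps not counted)

2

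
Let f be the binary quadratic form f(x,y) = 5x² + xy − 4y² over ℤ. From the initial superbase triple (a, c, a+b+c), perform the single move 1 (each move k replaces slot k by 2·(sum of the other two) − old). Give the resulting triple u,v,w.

start (5,-4,2) = (f(1,0),f(0,1),f(1,1))
replace slot 1: 2·((-4)+2) − 5 = -9 → (-9,-4,2)

-9,-4,2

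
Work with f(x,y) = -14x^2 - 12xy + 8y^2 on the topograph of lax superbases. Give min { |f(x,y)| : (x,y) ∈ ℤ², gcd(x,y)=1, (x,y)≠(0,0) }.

descent: ρ → (8,12,-14)  [lands on river]
river: ρ → (-14,16,6)
river: ρ → (6,20,-8)
river: ρ → (-8,12,14)
river: ρ → (14,16,-6)
river: ρ → (-6,20,8)
closes: descent 1, river 6
min |a| on river = 6

6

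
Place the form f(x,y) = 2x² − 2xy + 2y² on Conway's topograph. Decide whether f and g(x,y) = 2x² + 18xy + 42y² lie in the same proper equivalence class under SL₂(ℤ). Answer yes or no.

D₁ = -12, D₂ = -12
f: translate: b→2 (≡-2 mod 4), so (2,-2,2)→(2,2,2)
f: reduced (well bottom): (2,2,2) with a≤c, −a<b≤a
g: translate: b→2 (≡18 mod 4), so (2,18,42)→(2,2,2)
g: reduced (well bottom): (2,2,2) with a≤c, −a<b≤a
reduced forms (2, 2, 2) vs (2, 2, 2) ⇒ equivalent

yes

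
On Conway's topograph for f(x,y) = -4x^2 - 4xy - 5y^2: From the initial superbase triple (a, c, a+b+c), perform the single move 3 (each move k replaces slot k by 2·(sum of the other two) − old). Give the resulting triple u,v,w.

start (-4,-5,-13) = (f(1,0),f(0,1),f(1,1))
replace slot 3: 2·((-4)+(-5)) − (-13) = -5 → (-4,-5,-5)

-4,-5,-5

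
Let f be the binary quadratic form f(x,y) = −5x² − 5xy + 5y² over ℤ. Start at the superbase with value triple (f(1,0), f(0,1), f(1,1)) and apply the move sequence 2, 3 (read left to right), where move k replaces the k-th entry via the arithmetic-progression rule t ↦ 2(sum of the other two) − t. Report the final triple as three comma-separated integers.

start (-5,5,-5) = (f(1,0),f(0,1),f(1,1))
replace slot 2: 2·((-5)+(-5)) − 5 = -25 → (-5,-25,-5)
replace slot 3: 2·((-5)+(-25)) − (-5) = -55 → (-5,-25,-55)

-5,-25,-55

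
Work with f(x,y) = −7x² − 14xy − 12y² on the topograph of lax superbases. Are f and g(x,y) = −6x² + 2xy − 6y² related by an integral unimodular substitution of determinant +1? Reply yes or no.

D₁ = -140, D₂ = -140
f is negative-definite; reduce −f:
−f: translate: b→0 (≡14 mod 14), so (7,14,12)→(7,0,5)
−f: flip: (7,0,5)→(5,0,7)
−f: reduced (well bottom): (5,0,7) with a≤c, −a<b≤a
flip sign back: reduced form of f is (-5,0,-7)
g is negative-definite; reduce −g:
−g: flip: (6,-2,6)→(6,2,6)
−g: reduced (well bottom): (6,2,6) with a≤c, −a<b≤a
flip sign back: reduced form of g is (-6,-2,-6)
reduced forms (-5, 0, -7) vs (-6, -2, -6) ⇒ inequivalent

no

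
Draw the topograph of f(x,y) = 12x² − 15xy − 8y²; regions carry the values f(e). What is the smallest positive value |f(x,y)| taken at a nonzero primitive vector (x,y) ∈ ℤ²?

descent: ρ → (-8,15,12)  [lands on river]
river: ρ → (12,9,-11)
river: ρ → (-11,13,10)
river: ρ → (10,7,-14)
river: ρ → (-14,21,3)
river: ρ → (3,21,-14)
river: ρ → (-14,7,10)
river: ρ → (10,13,-11)
river: ρ → (-11,9,12)
river: ρ → (12,15,-8)
river: ρ → (-8,17,10)
river: ρ → (10,23,-2)
river: ρ → (-2,21,21)
river: ρ → (21,21,-2)
river: ρ → (-2,23,10)
river: ρ → (10,17,-8)
closes: descent 1, river 16
min |a| on river = 2

2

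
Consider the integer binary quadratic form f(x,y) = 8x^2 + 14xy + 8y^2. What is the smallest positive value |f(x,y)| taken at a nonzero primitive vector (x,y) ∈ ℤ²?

translate: b→-2 (≡14 mod 16), so (8,14,8)→(8,-2,2)
flip: (8,-2,2)→(2,2,8)
reduced (well bottom): (2,2,8) with a≤c, −a<b≤a
well minimum = a = 2

2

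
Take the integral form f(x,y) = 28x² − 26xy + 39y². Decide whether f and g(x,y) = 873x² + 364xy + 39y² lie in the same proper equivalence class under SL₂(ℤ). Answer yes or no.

D₁ = -3692, D₂ = -3692
f: reduced (well bottom): (28,-26,39) with a≤c, −a<b≤a
g: flip: (873,364,39)→(39,-364,873)
g: translate: b→26 (≡-364 mod 78), so (39,-364,873)→(39,26,28)
g: flip: (39,26,28)→(28,-26,39)
g: reduced (well bottom): (28,-26,39) with a≤c, −a<b≤a
reduced forms (28, -26, 39) vs (28, -26, 39) ⇒ equivalent

yes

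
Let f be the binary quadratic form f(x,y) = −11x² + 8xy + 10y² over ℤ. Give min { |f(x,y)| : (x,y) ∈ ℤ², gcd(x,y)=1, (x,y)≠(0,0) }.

river: ρ → (10,12,-9)
river: ρ → (-9,6,13)
river: ρ → (13,20,-2)
river: ρ → (-2,20,13)
river: ρ → (13,6,-9)
river: ρ → (-9,12,10)
river: ρ → (10,8,-11)
river: ρ → (-11,14,7)
river: ρ → (7,14,-11)
river: ρ → (-11,8,10)
closes: descent 0, river 10
min |a| on river = 2

2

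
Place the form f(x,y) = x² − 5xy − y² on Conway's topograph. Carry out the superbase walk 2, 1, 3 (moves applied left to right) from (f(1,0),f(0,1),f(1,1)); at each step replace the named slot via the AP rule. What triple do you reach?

start (1,-1,-5) = (f(1,0),f(0,1),f(1,1))
replace slot 2: 2·(1+(-5)) − (-1) = -7 → (1,-7,-5)
replace slot 1: 2·((-7)+(-5)) − 1 = -25 → (-25,-7,-5)
replace slot 3: 2·((-25)+(-7)) − (-5) = -59 → (-25,-7,-59)

-25,-7,-59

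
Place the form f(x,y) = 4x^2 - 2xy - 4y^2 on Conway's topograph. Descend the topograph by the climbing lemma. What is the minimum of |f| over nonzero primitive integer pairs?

descent: ρ → (-4,2,4)  [lands on river]
river: ρ → (4,6,-2)
river: ρ → (-2,6,4)
river: ρ → (4,2,-4)
river: ρ → (-4,6,2)
river: ρ → (2,6,-4)
closes: descent 1, river 6
min |a| on river = 2

2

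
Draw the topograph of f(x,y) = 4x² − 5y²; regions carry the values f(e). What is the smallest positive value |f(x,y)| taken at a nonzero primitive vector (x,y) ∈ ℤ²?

descent: ρ → (-5,0,4)
descent: ρ → (4,8,-1)  [lands on river]
river: ρ → (-1,8,4)
closes: descent 2, river 2
min |a| on river = 1

1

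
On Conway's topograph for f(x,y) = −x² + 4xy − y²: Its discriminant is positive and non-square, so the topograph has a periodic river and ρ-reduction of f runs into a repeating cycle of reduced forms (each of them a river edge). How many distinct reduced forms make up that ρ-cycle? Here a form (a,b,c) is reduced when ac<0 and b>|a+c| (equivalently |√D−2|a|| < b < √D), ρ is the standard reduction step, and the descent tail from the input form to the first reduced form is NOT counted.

D = 12, ⌊√D⌋ = 3
descent: ρ → (-1,2,2)  [lands on river]
river: ρ → (2,2,-1)
ρ-cycle length = 2 (tail of 1 descent step not counted)

2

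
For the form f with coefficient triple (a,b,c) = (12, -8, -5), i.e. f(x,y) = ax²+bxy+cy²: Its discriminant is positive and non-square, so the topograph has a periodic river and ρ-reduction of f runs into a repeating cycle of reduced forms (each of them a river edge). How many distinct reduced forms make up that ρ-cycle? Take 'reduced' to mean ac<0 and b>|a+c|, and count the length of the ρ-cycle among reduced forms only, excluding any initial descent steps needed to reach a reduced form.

D = 304, ⌊√D⌋ = 17
descent: ρ → (-5,8,12)  [lands on river]
river: ρ → (12,16,-1)
river: ρ → (-1,16,12)
river: ρ → (12,8,-5)
river: ρ → (-5,12,8)
river: ρ → (8,4,-9)
river: ρ → (-9,14,3)
river: ρ → (3,16,-4)
river: ρ → (-4,16,3)
river: ρ → (3,14,-9)
river: ρ → (-9,4,8)
river: ρ → (8,12,-5)
ρ-cycle length = 12 (tail of 1 descent step not counted)

12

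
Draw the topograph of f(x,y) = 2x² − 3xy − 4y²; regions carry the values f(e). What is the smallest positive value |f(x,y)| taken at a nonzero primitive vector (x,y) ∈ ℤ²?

descent: ρ → (-4,3,2)  [lands on river]
river: ρ → (2,5,-2)
river: ρ → (-2,3,4)
river: ρ → (4,5,-1)
river: ρ → (-1,5,4)
river: ρ → (4,3,-2)
river: ρ → (-2,5,2)
river: ρ → (2,3,-4)
river: ρ → (-4,5,1)
river: ρ → (1,5,-4)
closes: descent 1, river 10
min |a| on river = 1

1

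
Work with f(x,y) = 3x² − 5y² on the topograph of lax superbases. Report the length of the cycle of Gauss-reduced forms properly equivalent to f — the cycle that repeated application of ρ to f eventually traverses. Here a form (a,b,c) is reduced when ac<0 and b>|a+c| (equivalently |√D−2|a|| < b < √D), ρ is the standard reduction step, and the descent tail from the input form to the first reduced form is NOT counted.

D = 60, ⌊√D⌋ = 7
descent: ρ → (-5,0,3)
descent: ρ → (3,6,-2)  [lands on river]
river: ρ → (-2,6,3)
ρ-cycle length = 2 (tail of 2 descent steps not counted)

2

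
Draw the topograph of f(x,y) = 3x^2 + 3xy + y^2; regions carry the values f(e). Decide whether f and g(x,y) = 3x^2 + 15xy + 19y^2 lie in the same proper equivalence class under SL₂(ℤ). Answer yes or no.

D₁ = -3, D₂ = -3
f: flip: (3,3,1)→(1,-3,3)
f: translate: b→1 (≡-3 mod 2), so (1,-3,3)→(1,1,1)
f: reduced (well bottom): (1,1,1) with a≤c, −a<b≤a
g: translate: b→3 (≡15 mod 6), so (3,15,19)→(3,3,1)
g: flip: (3,3,1)→(1,-3,3)
g: translate: b→1 (≡-3 mod 2), so (1,-3,3)→(1,1,1)
g: reduced (well bottom): (1,1,1) with a≤c, −a<b≤a
reduced forms (1, 1, 1) vs (1, 1, 1) ⇒ equivalent

yes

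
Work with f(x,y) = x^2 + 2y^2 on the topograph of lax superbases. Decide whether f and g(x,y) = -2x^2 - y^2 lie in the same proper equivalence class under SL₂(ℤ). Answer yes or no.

D₁ = -8, D₂ = -8
f: reduced (well bottom): (1,0,2) with a≤c, −a<b≤a
g is negative-definite; reduce −g:
−g: flip: (2,0,1)→(1,0,2)
−g: reduced (well bottom): (1,0,2) with a≤c, −a<b≤a
flip sign back: reduced form of g is (-1,0,-2)
reduced forms (1, 0, 2) vs (-1, 0, -2) ⇒ inequivalent

no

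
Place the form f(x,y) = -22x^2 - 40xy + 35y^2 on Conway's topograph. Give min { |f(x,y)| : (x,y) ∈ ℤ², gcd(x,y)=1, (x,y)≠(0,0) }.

descent: ρ → (35,40,-22)  [lands on river]
river: ρ → (-22,48,27)
river: ρ → (27,60,-10)
river: ρ → (-10,60,27)
river: ρ → (27,48,-22)
river: ρ → (-22,40,35)
river: ρ → (35,30,-27)
river: ρ → (-27,24,38)
river: ρ → (38,52,-13)
river: ρ → (-13,52,38)
river: ρ → (38,24,-27)
river: ρ → (-27,30,35)
closes: descent 1, river 12
min |a| on river = 10

10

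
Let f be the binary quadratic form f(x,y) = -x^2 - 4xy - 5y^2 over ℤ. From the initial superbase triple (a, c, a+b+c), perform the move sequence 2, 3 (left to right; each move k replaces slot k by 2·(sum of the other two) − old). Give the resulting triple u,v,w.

start (-1,-5,-10) = (f(1,0),f(0,1),f(1,1))
replace slot 2: 2·((-1)+(-10)) − (-5) = -17 → (-1,-17,-10)
replace slot 3: 2·((-1)+(-17)) − (-10) = -26 → (-1,-17,-26)

-1,-17,-26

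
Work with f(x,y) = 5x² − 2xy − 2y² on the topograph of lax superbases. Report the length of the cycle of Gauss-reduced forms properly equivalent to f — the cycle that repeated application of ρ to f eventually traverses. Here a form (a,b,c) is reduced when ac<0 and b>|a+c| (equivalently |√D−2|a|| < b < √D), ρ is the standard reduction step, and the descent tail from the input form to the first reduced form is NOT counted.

D = 44, ⌊√D⌋ = 6
descent: ρ → (-2,6,1)  [lands on river]
river: ρ → (1,6,-2)
ρ-cycle length = 2 (tail of 1 descent step not counted)

2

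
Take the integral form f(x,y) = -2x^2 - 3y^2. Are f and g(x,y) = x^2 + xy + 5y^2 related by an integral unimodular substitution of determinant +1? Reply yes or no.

D₁ = -24, D₂ = -19
discriminants differ ⇒ not SL₂(ℤ)-equivalent

no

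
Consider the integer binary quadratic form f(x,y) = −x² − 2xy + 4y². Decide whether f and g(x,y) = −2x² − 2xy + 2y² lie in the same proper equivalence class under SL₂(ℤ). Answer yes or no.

D₁ = 20, D₂ = 20
river cycle of f (length 2): (-1, 4, 1), (1, 4, -1)
river cycle of g (length 2): (2, 2, -2), (-2, 2, 2)
cycles differ ⇒ inequivalent

no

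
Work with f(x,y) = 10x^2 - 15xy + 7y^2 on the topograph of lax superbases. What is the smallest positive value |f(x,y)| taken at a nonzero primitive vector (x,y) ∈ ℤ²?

translate: b→5 (≡-15 mod 20), so (10,-15,7)→(10,5,2)
flip: (10,5,2)→(2,-5,10)
translate: b→-1 (≡-5 mod 4), so (2,-5,10)→(2,-1,7)
reduced (well bottom): (2,-1,7) with a≤c, −a<b≤a
well minimum = a = 2

2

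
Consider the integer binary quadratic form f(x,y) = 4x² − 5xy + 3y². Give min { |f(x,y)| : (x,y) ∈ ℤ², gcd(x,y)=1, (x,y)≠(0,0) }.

translate: b→3 (≡-5 mod 8), so (4,-5,3)→(4,3,2)
flip: (4,3,2)→(2,-3,4)
translate: b→1 (≡-3 mod 4), so (2,-3,4)→(2,1,3)
reduced (well bottom): (2,1,3) with a≤c, −a<b≤a
well minimum = a = 2

2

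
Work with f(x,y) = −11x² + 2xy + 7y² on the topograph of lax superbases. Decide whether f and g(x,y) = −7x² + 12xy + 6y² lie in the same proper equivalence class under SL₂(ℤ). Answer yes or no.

D₁ = 312, D₂ = 312
river cycle of f (length 4): (7, 12, -6), (-6, 12, 7), (7, 16, -2), (-2, 16, 7)
river cycle of g (length 4): (6, 12, -7), (-7, 16, 2), (2, 16, -7), (-7, 12, 6)
cycles differ ⇒ inequivalent

no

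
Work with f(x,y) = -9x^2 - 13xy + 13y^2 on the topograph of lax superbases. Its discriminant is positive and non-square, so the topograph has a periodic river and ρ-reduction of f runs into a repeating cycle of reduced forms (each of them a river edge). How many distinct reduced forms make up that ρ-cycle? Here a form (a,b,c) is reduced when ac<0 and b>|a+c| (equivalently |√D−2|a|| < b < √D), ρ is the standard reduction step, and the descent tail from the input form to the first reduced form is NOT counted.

D = 637, ⌊√D⌋ = 25
descent: ρ → (13,13,-9)  [lands on river]
river: ρ → (-9,23,3)
river: ρ → (3,25,-1)
river: ρ → (-1,25,3)
river: ρ → (3,23,-9)
river: ρ → (-9,13,13)
ρ-cycle length = 6 (tail of 1 descent step not counted)

6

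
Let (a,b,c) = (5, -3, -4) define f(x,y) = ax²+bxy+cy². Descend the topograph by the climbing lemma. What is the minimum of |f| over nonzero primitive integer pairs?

descent: ρ → (-4,3,5)  [lands on river]
river: ρ → (5,7,-2)
river: ρ → (-2,9,1)
river: ρ → (1,9,-2)
river: ρ → (-2,7,5)
river: ρ → (5,3,-4)
river: ρ → (-4,5,4)
river: ρ → (4,3,-5)
river: ρ → (-5,7,2)
river: ρ → (2,9,-1)
river: ρ → (-1,9,2)
river: ρ → (2,7,-5)
river: ρ → (-5,3,4)
river: ρ → (4,5,-4)
closes: descent 1, river 14
min |a| on river = 1

1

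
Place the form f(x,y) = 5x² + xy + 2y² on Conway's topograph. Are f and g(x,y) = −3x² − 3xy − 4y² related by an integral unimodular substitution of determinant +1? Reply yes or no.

D₁ = -39, D₂ = -39
f: flip: (5,1,2)→(2,-1,5)
f: reduced (well bottom): (2,-1,5) with a≤c, −a<b≤a
g is negative-definite; reduce −g:
−g: reduced (well bottom): (3,3,4) with a≤c, −a<b≤a
flip sign back: reduced form of g is (-3,-3,-4)
reduced forms (2, -1, 5) vs (-3, -3, -4) ⇒ inequivalent

no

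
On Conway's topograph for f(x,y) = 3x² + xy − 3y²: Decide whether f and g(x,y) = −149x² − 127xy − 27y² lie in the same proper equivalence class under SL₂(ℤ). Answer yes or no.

D₁ = 37, D₂ = 37
river cycle of f (length 6): (-3, 5, 1), (1, 5, -3), (-3, 1, 3), (3, 5, -1), (-1, 5, 3), (3, 1, -3)
river cycle of g (length 6): (-3, 5, 1), (1, 5, -3), (-3, 1, 3), (3, 5, -1), (-1, 5, 3), (3, 1, -3)
cycles coincide ⇒ equivalent

yes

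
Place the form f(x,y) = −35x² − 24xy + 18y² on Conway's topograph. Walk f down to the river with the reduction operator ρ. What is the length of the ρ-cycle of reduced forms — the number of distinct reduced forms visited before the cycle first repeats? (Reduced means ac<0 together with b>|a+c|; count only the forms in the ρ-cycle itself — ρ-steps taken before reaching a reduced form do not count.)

D = 3096, ⌊√D⌋ = 55
descent: ρ → (18,24,-35)  [lands on river]
river: ρ → (-35,46,7)
river: ρ → (7,52,-14)
river: ρ → (-14,32,37)
river: ρ → (37,42,-9)
river: ρ → (-9,48,22)
river: ρ → (22,40,-17)
river: ρ → (-17,28,34)
river: ρ → (34,40,-11)
river: ρ → (-11,48,18)
ρ-cycle length = 10 (tail of 1 descent step not counted)

10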